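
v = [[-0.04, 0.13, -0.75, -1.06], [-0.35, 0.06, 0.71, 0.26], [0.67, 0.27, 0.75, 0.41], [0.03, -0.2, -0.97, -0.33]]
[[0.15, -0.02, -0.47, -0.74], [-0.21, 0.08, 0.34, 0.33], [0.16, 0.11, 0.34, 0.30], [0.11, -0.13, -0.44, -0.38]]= v @ [[0.4, -0.05, -0.05, -0.13], [-0.05, 0.36, 0.04, 0.04], [-0.05, 0.04, 0.38, 0.18], [-0.13, 0.04, 0.18, 0.58]]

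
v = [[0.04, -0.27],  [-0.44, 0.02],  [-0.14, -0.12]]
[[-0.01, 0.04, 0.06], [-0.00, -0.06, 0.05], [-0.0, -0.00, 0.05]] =v @ [[0.01, 0.12, -0.13], [0.03, -0.13, -0.25]]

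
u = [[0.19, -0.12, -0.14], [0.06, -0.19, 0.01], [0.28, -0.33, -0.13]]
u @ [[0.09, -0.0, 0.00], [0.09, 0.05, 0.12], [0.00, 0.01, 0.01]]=[[0.01, -0.01, -0.02], [-0.01, -0.01, -0.02], [-0.0, -0.02, -0.04]]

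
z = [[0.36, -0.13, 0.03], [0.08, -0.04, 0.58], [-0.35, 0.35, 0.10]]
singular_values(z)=[0.62, 0.59, 0.13]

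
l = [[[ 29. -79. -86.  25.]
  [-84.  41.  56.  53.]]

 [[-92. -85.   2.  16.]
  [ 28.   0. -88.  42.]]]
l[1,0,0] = -92.0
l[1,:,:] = [[-92.0, -85.0, 2.0, 16.0], [28.0, 0.0, -88.0, 42.0]]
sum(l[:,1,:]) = 48.0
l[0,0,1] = -79.0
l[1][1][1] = 0.0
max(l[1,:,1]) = 0.0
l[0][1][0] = -84.0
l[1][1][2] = -88.0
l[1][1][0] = 28.0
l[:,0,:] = [[29.0, -79.0, -86.0, 25.0], [-92.0, -85.0, 2.0, 16.0]]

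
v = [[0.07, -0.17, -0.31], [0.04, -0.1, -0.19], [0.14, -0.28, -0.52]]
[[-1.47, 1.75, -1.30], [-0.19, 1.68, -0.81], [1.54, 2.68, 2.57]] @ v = [[-0.21, 0.44, 0.80], [-0.06, 0.09, 0.16], [0.57, -1.25, -2.32]]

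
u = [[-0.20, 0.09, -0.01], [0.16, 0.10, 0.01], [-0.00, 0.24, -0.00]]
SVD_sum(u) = [[-0.02, 0.12, -0.00], [-0.01, 0.07, -0.0], [-0.04, 0.23, -0.00]] + [[-0.18,-0.03,-0.01], [0.17,0.03,0.01], [0.04,0.01,0.0]] + [[-0.00, -0.00, 0.00],[-0.00, -0.00, 0.00],[0.0, 0.0, -0.00]]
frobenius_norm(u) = 0.38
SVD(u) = [[-0.46, 0.7, -0.55], [-0.25, -0.69, -0.68], [-0.85, -0.18, 0.49]] @ diag([0.27583703232430407, 0.2557578539581238, 0.0013607855289816788]) @ [[0.19, -0.98, 0.01],[-0.98, -0.19, -0.05],[0.05, 0.00, -1.0]]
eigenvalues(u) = [-0.25, 0.15, -0.0]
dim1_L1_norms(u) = [0.3, 0.27, 0.24]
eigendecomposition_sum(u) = [[-0.21, 0.06, -0.01], [0.10, -0.03, 0.01], [-0.10, 0.03, -0.01]] + [[0.01, 0.03, 0.0], [0.06, 0.13, 0.00], [0.10, 0.21, 0.01]] + [[-0.00, -0.0, 0.0],[-0.0, -0.00, 0.0],[0.00, 0.00, -0.00]]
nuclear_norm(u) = 0.53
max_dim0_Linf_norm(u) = 0.24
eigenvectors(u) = [[0.83, 0.11, -0.06], [-0.4, 0.53, -0.01], [0.38, 0.84, 1.00]]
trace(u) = -0.10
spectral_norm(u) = 0.28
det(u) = 0.00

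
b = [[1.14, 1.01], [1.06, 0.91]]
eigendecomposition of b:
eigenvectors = [[0.74, -0.66], [0.68, 0.75]]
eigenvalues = [2.07, -0.02]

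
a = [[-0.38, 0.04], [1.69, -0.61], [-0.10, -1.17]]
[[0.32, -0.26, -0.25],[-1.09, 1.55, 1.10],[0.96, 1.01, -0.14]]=a @[[-0.91, 0.59, 0.67], [-0.74, -0.91, 0.06]]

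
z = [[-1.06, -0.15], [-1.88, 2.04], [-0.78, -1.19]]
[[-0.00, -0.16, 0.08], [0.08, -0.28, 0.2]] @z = [[0.24, -0.42], [0.29, -0.82]]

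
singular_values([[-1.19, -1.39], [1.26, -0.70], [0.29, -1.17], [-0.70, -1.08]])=[2.38, 1.7]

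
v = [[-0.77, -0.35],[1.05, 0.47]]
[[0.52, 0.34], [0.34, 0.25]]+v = [[-0.25,-0.01],[1.39,0.72]]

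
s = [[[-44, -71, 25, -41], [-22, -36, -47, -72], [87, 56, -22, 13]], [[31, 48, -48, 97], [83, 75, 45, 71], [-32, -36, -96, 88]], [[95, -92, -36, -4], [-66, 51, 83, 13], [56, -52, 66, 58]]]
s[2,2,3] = 58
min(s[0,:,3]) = -72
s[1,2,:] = [-32, -36, -96, 88]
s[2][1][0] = -66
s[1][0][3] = 97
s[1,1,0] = 83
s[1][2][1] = -36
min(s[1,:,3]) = 71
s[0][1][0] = -22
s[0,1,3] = -72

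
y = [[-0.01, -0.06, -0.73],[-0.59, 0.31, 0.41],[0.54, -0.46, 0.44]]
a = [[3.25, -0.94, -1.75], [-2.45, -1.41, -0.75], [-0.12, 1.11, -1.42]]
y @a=[[0.20, -0.72, 1.1], [-2.73, 0.57, 0.22], [2.83, 0.63, -1.22]]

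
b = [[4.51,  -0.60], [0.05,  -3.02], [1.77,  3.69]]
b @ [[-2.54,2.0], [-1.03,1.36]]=[[-10.84, 8.2], [2.98, -4.01], [-8.3, 8.56]]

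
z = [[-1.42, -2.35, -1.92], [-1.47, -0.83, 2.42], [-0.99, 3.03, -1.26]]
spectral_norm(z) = 3.99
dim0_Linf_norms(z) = [1.47, 3.03, 2.42]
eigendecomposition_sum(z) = [[0.65, -1.22, -1.01], [-0.67, 1.26, 1.04], [-0.64, 1.21, 1.00]] + [[-2.05, -1.09, -0.94], [-0.15, -0.08, -0.07], [-1.14, -0.60, -0.52]] + [[-0.01, -0.04, 0.03], [-0.65, -2.02, 1.45], [0.78, 2.42, -1.74]]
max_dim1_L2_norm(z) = 3.43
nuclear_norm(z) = 9.50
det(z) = 29.04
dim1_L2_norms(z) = [3.35, 2.95, 3.43]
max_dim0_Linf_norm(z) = 3.03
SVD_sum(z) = [[-0.25,-1.88,0.49], [-0.21,-1.53,0.4], [0.4,2.97,-0.78]] + [[-0.35, -0.61, -2.49], [0.26, 0.45, 1.87], [-0.09, -0.15, -0.61]] + [[-0.82, 0.13, 0.08], [-1.52, 0.24, 0.15], [-1.3, 0.21, 0.13]]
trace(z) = -3.51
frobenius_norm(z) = 5.63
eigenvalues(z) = [2.91, -2.65, -3.77]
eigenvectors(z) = [[0.57, -0.87, -0.01],[-0.59, -0.06, -0.64],[-0.57, -0.48, 0.77]]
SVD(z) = [[-0.49, -0.79, -0.38],[-0.4, 0.59, -0.7],[0.78, -0.19, -0.6]] @ diag([3.9931188288148944, 3.296860476949818, 2.2058587929625464]) @ [[0.13, 0.96, -0.25],[0.13, 0.23, 0.96],[0.98, -0.16, -0.1]]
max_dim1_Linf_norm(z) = 3.03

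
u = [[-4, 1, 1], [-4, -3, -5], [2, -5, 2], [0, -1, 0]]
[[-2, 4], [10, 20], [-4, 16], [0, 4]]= u@[[0, -2], [0, -4], [-2, 0]]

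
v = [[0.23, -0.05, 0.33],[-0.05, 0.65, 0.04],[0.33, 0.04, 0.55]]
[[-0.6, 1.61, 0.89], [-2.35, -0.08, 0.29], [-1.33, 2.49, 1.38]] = v@[[-2.48, 3.91, 3.55],[-3.77, 0.05, 0.70],[-0.66, 2.17, 0.33]]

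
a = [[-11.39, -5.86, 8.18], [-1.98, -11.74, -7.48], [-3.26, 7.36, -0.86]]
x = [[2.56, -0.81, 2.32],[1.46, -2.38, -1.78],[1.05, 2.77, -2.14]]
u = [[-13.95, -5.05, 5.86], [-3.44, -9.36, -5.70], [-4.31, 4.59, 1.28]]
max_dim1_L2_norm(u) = 15.95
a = u + x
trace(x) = -1.96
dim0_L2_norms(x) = [3.13, 3.74, 3.62]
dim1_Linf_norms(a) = [11.39, 11.74, 7.36]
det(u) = -673.07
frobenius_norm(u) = 20.68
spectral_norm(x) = 4.25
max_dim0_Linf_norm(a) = 11.74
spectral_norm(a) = 16.24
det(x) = 39.82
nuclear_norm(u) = 31.81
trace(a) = -23.99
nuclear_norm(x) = 10.38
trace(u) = -22.03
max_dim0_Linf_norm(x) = 2.77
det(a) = -1307.24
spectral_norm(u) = 16.84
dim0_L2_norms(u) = [15.0, 11.58, 8.27]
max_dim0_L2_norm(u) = 15.0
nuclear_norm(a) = 36.03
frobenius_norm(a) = 22.23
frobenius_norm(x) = 6.08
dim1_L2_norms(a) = [15.2, 14.06, 8.1]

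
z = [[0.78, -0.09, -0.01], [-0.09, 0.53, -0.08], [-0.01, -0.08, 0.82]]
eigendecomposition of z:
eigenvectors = [[-0.29, -0.91, 0.30], [-0.93, 0.19, -0.31], [-0.23, 0.37, 0.90]]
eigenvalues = [0.48, 0.8, 0.84]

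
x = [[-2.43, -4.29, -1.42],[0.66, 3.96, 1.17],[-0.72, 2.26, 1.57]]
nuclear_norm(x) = 9.37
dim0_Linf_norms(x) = [2.43, 4.29, 1.57]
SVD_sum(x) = [[-1.38, -4.53, -1.64], [1.14, 3.74, 1.36], [0.65, 2.13, 0.77]] + [[-0.99, 0.16, 0.40], [-0.37, 0.06, 0.15], [-1.44, 0.23, 0.59]] + [[-0.06, 0.08, -0.18], [-0.11, 0.16, -0.34], [0.07, -0.10, 0.21]]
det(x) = -6.79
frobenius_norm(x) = 7.20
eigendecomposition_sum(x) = [[-2.26, -1.43, -0.41], [0.37, 0.24, 0.07], [-0.66, -0.42, -0.12]] + [[-0.01,  -0.03,  0.02],[0.09,  0.24,  -0.17],[-0.25,  -0.65,  0.47]] + [[-0.16,-2.82,-1.03], [0.2,3.48,1.28], [0.19,3.33,1.22]]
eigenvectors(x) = [[0.95, 0.05, -0.51],[-0.16, -0.35, 0.62],[0.28, 0.94, 0.60]]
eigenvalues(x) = [-2.14, 0.7, 4.54]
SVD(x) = [[-0.72, -0.55, -0.41], [0.6, -0.21, -0.77], [0.34, -0.81, 0.48]] @ diag([6.917590005630114, 1.9482070811856262, 0.5038230669833663]) @ [[0.28, 0.9, 0.33], [0.92, -0.14, -0.37], [0.29, -0.4, 0.87]]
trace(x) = 3.10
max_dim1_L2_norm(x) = 5.13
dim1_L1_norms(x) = [8.14, 5.79, 4.55]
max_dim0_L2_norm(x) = 6.26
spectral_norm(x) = 6.92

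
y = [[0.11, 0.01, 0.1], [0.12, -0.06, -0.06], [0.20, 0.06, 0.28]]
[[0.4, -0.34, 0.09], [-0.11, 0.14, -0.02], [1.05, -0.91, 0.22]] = y @ [[0.26, -1.39, 0.02], [-1.62, -3.68, -0.49], [3.9, -1.47, 0.88]]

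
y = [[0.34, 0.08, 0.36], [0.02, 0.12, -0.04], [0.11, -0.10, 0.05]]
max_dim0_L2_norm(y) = 0.37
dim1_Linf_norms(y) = [0.36, 0.12, 0.11]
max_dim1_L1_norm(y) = 0.78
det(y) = -0.01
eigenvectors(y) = [[-0.96,-0.66,-0.4], [-0.03,0.21,-0.83], [-0.26,0.72,0.40]]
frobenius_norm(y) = 0.54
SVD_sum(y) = [[0.35,  0.06,  0.36], [-0.00,  -0.00,  -0.0], [0.07,  0.01,  0.07]] + [[-0.0, 0.02, -0.0],[-0.01, 0.12, -0.01],[0.01, -0.11, 0.01]] + [[-0.01, 0.0, 0.01], [0.03, -0.0, -0.03], [0.03, -0.00, -0.03]]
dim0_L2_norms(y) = [0.36, 0.18, 0.37]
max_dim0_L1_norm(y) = 0.47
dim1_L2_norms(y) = [0.5, 0.13, 0.16]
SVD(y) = [[-0.98, -0.14, -0.14], [0.00, -0.73, 0.69], [-0.20, 0.67, 0.71]] @ diag([0.5109800047769568, 0.16652410317829772, 0.06139346690654396]) @ [[-0.69, -0.11, -0.71], [0.08, -0.99, 0.08], [0.71, -0.00, -0.70]]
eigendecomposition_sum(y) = [[0.35,-0.01,0.33], [0.01,-0.0,0.01], [0.1,-0.00,0.09]] + [[-0.01, 0.03, 0.05], [0.0, -0.01, -0.02], [0.02, -0.03, -0.06]] + [[0.00, 0.06, -0.02], [0.01, 0.13, -0.03], [-0.00, -0.06, 0.02]]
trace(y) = 0.51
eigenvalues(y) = [0.44, -0.08, 0.15]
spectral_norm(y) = 0.51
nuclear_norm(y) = 0.74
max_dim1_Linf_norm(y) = 0.36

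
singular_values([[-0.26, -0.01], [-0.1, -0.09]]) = [0.28, 0.08]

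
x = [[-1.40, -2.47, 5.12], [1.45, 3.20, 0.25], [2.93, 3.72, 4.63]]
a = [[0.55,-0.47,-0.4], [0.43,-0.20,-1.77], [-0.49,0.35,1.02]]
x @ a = [[-4.34, 2.94, 10.15], [2.05, -1.23, -5.99], [0.94, -0.50, -3.03]]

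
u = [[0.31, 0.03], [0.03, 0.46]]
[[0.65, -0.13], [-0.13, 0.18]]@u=[[0.20, -0.04], [-0.03, 0.08]]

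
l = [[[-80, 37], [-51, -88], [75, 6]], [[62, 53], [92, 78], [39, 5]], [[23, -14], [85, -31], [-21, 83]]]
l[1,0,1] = 53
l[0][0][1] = 37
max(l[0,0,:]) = 37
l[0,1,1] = -88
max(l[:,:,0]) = 92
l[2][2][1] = 83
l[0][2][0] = 75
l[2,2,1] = 83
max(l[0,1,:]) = -51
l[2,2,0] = -21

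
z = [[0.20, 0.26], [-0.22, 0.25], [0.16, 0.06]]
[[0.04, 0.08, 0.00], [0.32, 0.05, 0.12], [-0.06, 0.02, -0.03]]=z @ [[-0.66, 0.05, -0.28], [0.68, 0.26, 0.22]]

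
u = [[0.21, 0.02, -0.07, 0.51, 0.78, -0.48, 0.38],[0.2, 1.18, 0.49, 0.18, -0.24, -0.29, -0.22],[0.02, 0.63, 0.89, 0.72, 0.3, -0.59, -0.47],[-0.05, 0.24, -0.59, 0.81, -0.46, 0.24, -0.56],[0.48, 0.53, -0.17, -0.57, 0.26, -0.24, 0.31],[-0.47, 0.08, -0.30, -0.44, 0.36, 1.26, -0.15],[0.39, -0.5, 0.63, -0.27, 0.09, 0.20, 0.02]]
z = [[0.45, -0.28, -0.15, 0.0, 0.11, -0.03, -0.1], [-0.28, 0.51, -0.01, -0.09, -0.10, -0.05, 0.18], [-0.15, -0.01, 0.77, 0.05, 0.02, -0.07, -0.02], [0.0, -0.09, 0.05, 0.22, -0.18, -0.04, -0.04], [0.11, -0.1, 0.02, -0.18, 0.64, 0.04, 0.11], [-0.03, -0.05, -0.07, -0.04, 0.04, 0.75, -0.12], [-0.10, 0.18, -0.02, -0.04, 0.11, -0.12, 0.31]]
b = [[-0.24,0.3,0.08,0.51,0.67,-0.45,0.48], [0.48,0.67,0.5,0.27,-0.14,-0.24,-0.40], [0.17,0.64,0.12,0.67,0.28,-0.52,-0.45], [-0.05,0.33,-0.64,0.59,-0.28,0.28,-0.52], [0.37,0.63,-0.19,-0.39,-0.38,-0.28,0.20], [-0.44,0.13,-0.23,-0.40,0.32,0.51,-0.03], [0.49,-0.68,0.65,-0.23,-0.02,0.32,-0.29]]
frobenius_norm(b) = 2.90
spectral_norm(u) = 2.15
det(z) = 0.00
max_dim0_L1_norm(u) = 3.5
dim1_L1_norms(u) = [2.45, 2.8, 3.62, 2.95, 2.56, 3.06, 2.1]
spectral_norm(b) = 1.80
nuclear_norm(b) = 6.62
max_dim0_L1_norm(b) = 3.38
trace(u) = 4.63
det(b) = -0.11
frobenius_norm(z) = 1.63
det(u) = -0.55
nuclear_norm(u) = 7.91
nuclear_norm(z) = 3.65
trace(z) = 3.65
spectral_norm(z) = 0.96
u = z + b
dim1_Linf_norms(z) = [0.45, 0.51, 0.77, 0.22, 0.64, 0.75, 0.31]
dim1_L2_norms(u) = [1.14, 1.38, 1.54, 1.28, 1.04, 1.5, 0.96]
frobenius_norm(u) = 3.39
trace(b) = 0.98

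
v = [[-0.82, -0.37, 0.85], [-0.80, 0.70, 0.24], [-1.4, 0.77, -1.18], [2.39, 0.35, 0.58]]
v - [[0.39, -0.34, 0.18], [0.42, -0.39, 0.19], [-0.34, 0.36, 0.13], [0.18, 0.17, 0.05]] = [[-1.21, -0.03, 0.67],[-1.22, 1.09, 0.05],[-1.06, 0.41, -1.31],[2.21, 0.18, 0.53]]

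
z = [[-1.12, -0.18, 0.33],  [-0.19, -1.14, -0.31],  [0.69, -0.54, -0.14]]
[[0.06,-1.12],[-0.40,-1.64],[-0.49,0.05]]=z@[[-0.38, 1.05], [0.62, 1.06], [-0.76, 0.75]]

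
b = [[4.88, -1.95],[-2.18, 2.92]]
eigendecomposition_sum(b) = [[4.42, -2.64], [-2.95, 1.76]] + [[0.46, 0.69], [0.77, 1.16]]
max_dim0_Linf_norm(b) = 4.88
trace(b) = 7.80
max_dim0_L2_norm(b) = 5.34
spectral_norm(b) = 6.19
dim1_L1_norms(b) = [6.83, 5.1]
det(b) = 10.00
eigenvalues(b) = [6.18, 1.62]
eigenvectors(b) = [[0.83, 0.51], [-0.56, 0.86]]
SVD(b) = [[-0.84,  0.55], [0.55,  0.84]] @ diag([6.187439005837001, 1.6159512830054066]) @ [[-0.85, 0.52], [0.52, 0.85]]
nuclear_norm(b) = 7.80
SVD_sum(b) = [[4.42, -2.7], [-2.89, 1.77]] + [[0.46,0.75],[0.71,1.15]]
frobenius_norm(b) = 6.39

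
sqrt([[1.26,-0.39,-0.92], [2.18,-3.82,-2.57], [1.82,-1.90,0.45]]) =[[1.10-0.13j, (-0.02+0.24j), (-0.34+0.1j)], [(0.32-1.01j), (0.17+1.94j), (-0.61+0.83j)], [0.58-0.35j, -0.42+0.67j, 1.00+0.29j]]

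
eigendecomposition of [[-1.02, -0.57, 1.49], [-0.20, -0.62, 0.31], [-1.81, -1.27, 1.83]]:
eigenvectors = [[-0.55+0.35j, (-0.55-0.35j), 0.37+0.00j], [(-0.11+0.03j), -0.11-0.03j, (-0.91+0j)], [(-0.75+0j), (-0.75-0j), (-0.21+0j)]]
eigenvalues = [(0.33+0.9j), (0.33-0.9j), (-0.47+0j)]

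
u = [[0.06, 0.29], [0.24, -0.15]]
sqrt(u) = [[0.33+0.18j, 0.25-0.29j], [0.21-0.24j, 0.15+0.39j]]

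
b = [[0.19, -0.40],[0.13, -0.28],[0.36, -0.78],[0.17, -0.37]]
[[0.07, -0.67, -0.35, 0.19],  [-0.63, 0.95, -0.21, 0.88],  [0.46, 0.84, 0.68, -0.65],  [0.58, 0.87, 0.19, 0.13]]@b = [[-0.17, 0.36], [0.08, -0.18], [0.33, -0.71], [0.31, -0.67]]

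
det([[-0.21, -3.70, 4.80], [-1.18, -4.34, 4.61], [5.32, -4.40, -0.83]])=43.612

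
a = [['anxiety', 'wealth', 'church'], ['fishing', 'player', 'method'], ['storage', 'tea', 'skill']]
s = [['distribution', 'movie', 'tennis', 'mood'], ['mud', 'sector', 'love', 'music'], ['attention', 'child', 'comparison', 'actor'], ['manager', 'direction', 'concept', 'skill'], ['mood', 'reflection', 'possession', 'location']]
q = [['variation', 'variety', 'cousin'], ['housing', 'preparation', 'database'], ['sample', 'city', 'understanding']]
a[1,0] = 'fishing'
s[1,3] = 'music'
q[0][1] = 'variety'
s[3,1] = 'direction'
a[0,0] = 'anxiety'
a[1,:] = ['fishing', 'player', 'method']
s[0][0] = 'distribution'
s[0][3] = 'mood'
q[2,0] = 'sample'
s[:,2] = ['tennis', 'love', 'comparison', 'concept', 'possession']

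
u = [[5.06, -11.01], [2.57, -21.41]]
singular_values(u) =[24.52, 3.26]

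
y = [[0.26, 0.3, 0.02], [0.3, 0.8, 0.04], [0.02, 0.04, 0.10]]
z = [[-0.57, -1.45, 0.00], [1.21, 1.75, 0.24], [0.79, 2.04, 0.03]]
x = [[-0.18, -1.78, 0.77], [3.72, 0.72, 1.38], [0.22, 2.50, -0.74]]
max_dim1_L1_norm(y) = 1.14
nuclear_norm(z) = 3.85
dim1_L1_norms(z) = [2.02, 3.2, 2.86]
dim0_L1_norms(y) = [0.58, 1.14, 0.16]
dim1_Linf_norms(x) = [1.78, 3.72, 2.5]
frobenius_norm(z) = 3.43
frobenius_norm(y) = 0.95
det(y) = 0.01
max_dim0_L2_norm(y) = 0.86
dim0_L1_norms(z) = [2.57, 5.24, 0.27]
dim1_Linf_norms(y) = [0.3, 0.8, 0.1]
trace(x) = -0.20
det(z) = 0.03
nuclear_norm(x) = 7.45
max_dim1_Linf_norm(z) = 2.04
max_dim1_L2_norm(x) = 4.03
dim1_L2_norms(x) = [1.95, 4.03, 2.62]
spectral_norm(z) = 3.41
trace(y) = 1.16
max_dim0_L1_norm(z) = 5.24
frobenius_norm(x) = 5.19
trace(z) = 1.21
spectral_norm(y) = 0.94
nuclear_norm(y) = 1.16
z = x @ y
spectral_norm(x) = 4.10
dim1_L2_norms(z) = [1.56, 2.14, 2.19]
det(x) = 2.32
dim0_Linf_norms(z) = [1.21, 2.04, 0.24]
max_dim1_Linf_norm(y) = 0.8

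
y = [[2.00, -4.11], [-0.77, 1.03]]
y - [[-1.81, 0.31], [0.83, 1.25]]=[[3.81, -4.42], [-1.60, -0.22]]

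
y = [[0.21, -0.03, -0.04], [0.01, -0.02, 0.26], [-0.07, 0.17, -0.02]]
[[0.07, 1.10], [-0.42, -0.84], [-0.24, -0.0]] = y@[[-0.25, 4.81], [-1.69, 1.58], [-1.72, -3.31]]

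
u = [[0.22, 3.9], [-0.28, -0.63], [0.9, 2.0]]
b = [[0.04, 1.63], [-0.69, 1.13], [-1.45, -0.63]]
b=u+[[-0.18, -2.27], [-0.41, 1.76], [-2.35, -2.63]]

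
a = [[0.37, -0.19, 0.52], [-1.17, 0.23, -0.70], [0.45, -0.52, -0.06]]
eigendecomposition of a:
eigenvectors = [[(0.43+0j), (-0.49-0.2j), (-0.49+0.2j)],[-0.78+0.00j, (0.02-0.38j), 0.02+0.38j],[0.45+0.00j, 0.76+0.00j, 0.76-0.00j]]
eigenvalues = [(1.27+0j), (-0.36+0.15j), (-0.36-0.15j)]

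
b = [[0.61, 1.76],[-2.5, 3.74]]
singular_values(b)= [4.65, 1.44]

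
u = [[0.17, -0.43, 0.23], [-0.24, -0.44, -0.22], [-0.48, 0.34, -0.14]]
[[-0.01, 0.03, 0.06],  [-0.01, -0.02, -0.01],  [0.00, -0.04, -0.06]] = u @ [[0.01, 0.07, 0.06],[0.02, -0.01, -0.06],[-0.02, 0.05, 0.1]]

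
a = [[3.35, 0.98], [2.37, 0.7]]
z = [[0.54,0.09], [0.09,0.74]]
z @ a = [[2.02,0.59], [2.06,0.61]]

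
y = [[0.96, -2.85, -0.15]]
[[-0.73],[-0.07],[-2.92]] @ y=[[-0.70, 2.08, 0.11], [-0.07, 0.20, 0.01], [-2.8, 8.32, 0.44]]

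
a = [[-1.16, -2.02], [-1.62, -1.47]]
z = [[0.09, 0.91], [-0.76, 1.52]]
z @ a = [[-1.58, -1.52],[-1.58, -0.70]]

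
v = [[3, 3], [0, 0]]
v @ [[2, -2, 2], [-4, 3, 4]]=[[-6, 3, 18], [0, 0, 0]]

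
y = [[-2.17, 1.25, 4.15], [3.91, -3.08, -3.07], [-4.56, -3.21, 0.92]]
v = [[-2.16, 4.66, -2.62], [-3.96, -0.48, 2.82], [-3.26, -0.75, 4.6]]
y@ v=[[-13.79, -13.82, 28.30], [13.76, 22.00, -33.05], [19.56, -20.4, 7.13]]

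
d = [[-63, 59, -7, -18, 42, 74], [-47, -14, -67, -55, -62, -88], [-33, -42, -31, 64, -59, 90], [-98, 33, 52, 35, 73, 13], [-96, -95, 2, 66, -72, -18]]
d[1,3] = -55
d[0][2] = -7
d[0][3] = -18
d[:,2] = [-7, -67, -31, 52, 2]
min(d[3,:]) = -98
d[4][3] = 66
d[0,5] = 74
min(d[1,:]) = -88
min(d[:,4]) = -72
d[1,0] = -47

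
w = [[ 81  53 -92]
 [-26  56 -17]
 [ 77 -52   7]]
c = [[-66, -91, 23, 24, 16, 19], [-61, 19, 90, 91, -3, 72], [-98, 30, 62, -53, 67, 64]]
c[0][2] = 23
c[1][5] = 72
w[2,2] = 7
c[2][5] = 64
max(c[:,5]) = 72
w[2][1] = -52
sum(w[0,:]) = 42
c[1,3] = 91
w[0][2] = -92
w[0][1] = 53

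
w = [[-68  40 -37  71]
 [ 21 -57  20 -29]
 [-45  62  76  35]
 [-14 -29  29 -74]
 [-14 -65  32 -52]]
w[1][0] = 21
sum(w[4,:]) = -99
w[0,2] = -37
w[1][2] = 20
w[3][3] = -74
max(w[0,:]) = 71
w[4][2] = 32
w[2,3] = 35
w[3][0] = -14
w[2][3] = 35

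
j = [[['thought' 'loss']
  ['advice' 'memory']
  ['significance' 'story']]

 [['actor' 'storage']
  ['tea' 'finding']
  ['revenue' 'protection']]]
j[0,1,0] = 'advice'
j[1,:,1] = ['storage', 'finding', 'protection']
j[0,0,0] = 'thought'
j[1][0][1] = 'storage'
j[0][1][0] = 'advice'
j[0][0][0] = 'thought'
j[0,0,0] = 'thought'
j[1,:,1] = ['storage', 'finding', 'protection']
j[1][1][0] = 'tea'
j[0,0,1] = 'loss'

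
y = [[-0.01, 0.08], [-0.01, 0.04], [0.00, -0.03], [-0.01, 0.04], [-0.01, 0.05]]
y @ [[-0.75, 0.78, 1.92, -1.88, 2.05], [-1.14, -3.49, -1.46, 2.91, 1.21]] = [[-0.08, -0.29, -0.14, 0.25, 0.08], [-0.04, -0.15, -0.08, 0.14, 0.03], [0.03, 0.1, 0.04, -0.09, -0.04], [-0.04, -0.15, -0.08, 0.14, 0.03], [-0.05, -0.18, -0.09, 0.16, 0.04]]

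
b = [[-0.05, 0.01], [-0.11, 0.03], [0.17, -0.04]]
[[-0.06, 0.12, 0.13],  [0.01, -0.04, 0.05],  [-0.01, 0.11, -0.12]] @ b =[[0.01, -0.00], [0.01, -0.0], [-0.03, 0.01]]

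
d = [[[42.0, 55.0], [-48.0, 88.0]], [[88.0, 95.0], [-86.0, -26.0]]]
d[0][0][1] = 55.0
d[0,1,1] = 88.0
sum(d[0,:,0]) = -6.0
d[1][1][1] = -26.0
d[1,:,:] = [[88.0, 95.0], [-86.0, -26.0]]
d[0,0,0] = 42.0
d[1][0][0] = 88.0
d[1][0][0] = 88.0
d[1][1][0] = -86.0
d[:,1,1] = [88.0, -26.0]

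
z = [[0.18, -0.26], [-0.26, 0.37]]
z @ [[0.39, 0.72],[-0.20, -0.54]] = [[0.12, 0.27], [-0.18, -0.39]]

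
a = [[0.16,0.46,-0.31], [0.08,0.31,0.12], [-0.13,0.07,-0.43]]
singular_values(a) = [0.67, 0.45, 0.09]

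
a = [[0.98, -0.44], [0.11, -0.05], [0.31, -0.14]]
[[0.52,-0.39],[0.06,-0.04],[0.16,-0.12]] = a@[[0.43,-0.22],  [-0.22,0.4]]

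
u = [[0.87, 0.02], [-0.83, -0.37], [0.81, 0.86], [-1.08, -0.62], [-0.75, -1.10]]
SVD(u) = [[-0.29, 0.69],[0.37, -0.29],[-0.49, -0.26],[0.51, -0.22],[0.53, 0.57]] @ diag([2.3993681674107656, 0.7383308182758633]) @ [[-0.79, -0.61], [0.61, -0.79]]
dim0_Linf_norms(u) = [1.08, 1.1]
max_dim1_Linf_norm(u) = 1.1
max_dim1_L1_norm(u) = 1.85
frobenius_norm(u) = 2.51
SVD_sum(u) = [[0.56, 0.43], [-0.70, -0.54], [0.93, 0.71], [-0.98, -0.75], [-1.0, -0.77]] + [[0.31, -0.41], [-0.13, 0.17], [-0.12, 0.15], [-0.10, 0.13], [0.25, -0.33]]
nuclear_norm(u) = 3.14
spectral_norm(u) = 2.40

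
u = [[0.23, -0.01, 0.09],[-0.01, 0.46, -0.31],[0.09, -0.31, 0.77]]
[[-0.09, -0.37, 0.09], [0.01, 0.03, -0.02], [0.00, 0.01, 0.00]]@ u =[[-0.01,-0.20,0.18], [0.00,0.02,-0.02], [-0.00,0.0,-0.0]]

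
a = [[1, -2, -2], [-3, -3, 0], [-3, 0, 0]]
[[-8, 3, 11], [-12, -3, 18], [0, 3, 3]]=a@[[0, -1, -1], [4, 2, -5], [0, -4, -1]]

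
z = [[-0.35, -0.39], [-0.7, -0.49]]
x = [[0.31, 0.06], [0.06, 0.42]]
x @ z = [[-0.15, -0.15], [-0.31, -0.23]]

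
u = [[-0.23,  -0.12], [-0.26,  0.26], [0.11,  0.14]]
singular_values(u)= [0.38, 0.3]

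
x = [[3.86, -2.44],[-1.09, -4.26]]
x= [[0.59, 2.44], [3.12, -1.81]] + [[3.27, -4.88],[-4.21, -2.45]]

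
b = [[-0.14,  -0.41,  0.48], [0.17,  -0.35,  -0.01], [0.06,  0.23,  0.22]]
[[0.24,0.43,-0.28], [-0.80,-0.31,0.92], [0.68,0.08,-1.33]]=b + [[0.38, 0.84, -0.76],[-0.97, 0.04, 0.93],[0.62, -0.15, -1.55]]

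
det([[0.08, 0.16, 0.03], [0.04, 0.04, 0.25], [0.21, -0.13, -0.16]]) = 0.011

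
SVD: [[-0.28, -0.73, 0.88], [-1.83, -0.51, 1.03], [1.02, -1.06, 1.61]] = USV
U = [[-0.46, 0.01, 0.89], [-0.60, 0.73, -0.32], [-0.65, -0.68, -0.33]]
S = [2.53, 2.09, 0.16]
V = [[0.22, 0.53, -0.82], [-0.97, 0.16, -0.16], [-0.05, -0.83, -0.55]]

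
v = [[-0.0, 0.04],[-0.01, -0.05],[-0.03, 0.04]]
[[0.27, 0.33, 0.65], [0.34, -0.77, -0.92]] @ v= [[-0.02, 0.02], [0.04, 0.02]]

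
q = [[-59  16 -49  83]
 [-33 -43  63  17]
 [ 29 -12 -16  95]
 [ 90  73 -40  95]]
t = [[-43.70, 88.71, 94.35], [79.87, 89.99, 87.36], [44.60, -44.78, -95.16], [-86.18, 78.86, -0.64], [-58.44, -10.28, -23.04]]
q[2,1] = -12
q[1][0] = -33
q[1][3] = 17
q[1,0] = -33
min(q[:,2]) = -49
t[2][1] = -44.78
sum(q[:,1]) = 34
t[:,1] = [88.71, 89.99, -44.78, 78.86, -10.28]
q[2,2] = -16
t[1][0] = 79.87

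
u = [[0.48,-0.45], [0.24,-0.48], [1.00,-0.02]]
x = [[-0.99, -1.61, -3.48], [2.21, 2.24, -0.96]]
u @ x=[[-1.47, -1.78, -1.24],[-1.3, -1.46, -0.37],[-1.03, -1.65, -3.46]]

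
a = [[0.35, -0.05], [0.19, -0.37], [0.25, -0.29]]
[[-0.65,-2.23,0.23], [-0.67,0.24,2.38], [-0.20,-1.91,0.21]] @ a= [[-0.59, 0.79], [0.41, -0.75], [-0.38, 0.66]]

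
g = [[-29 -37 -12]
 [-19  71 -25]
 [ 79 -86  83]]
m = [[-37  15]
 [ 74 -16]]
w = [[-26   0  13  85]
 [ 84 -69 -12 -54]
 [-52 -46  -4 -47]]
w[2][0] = -52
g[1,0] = -19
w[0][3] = 85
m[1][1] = -16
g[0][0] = -29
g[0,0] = -29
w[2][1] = -46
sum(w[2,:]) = -149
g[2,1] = -86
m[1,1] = -16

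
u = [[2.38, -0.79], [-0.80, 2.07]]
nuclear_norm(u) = 4.45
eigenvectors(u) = [[0.77, 0.63], [-0.64, 0.77]]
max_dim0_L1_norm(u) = 3.18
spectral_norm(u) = 3.03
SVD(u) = [[-0.77, 0.64], [0.64, 0.77]] @ diag([3.0349747531848585, 1.4150364827560125]) @ [[-0.77,  0.63],  [0.63,  0.77]]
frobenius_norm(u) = 3.35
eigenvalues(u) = [3.03, 1.42]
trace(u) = 4.45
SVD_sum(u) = [[1.81, -1.49], [-1.49, 1.23]] + [[0.57, 0.70], [0.69, 0.84]]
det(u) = 4.29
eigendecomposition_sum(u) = [[1.81, -1.48], [-1.5, 1.23]] + [[0.57, 0.69], [0.7, 0.84]]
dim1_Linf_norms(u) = [2.38, 2.07]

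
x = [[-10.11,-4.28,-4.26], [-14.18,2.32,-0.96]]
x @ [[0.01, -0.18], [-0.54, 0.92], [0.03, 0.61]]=[[2.08, -4.72],  [-1.42, 4.10]]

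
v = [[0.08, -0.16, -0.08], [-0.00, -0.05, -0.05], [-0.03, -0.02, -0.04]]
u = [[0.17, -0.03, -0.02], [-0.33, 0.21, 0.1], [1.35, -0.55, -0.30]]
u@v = [[0.01, -0.03, -0.01], [-0.03, 0.04, 0.01], [0.12, -0.18, -0.07]]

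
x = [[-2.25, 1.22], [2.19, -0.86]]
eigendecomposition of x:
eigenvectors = [[-0.75, -0.44],[0.66, -0.9]]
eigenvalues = [-3.33, 0.22]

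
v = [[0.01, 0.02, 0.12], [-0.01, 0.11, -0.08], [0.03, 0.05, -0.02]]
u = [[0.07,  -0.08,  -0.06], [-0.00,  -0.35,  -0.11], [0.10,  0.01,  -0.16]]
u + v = [[0.08, -0.06, 0.06], [-0.01, -0.24, -0.19], [0.13, 0.06, -0.18]]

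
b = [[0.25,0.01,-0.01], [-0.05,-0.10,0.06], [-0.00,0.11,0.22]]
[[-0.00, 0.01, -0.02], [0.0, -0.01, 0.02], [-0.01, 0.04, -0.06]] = b @ [[-0.01, 0.05, -0.08], [-0.04, 0.16, -0.24], [-0.02, 0.1, -0.14]]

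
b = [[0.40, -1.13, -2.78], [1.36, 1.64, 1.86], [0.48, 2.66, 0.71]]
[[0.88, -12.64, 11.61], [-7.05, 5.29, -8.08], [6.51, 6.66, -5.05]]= b @ [[-6.36, -3.15, 0.33], [4.4, 2.22, -0.96], [-3.02, 3.19, -3.74]]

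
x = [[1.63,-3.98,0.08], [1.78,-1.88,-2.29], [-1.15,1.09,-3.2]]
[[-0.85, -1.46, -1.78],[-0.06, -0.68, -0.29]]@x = [[-1.94, 4.19, 8.97], [-0.97, 1.20, 2.48]]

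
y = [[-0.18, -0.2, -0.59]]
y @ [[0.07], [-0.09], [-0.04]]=[[0.03]]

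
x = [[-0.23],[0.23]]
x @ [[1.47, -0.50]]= [[-0.34,0.12], [0.34,-0.12]]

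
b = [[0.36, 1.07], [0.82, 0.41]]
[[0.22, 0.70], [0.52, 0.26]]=b @ [[0.64, -0.01], [-0.01, 0.66]]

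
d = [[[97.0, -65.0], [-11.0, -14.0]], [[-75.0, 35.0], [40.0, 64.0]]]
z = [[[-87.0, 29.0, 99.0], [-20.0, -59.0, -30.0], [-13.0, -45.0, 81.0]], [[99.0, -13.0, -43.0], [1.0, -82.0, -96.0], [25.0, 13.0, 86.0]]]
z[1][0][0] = 99.0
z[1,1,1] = -82.0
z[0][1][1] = -59.0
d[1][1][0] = 40.0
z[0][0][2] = 99.0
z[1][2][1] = 13.0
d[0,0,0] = 97.0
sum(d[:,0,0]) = 22.0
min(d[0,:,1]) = -65.0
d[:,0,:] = [[97.0, -65.0], [-75.0, 35.0]]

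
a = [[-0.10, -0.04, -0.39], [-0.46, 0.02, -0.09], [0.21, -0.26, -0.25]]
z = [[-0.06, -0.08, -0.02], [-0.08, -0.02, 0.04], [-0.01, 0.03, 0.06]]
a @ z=[[0.01, -0.0, -0.02],  [0.03, 0.03, 0.00],  [0.01, -0.02, -0.03]]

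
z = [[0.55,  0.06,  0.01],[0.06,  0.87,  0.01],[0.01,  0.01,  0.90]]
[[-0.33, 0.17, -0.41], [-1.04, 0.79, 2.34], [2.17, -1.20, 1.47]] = z @ [[-0.51, 0.23, -1.07],[-1.19, 0.91, 2.75],[2.43, -1.35, 1.61]]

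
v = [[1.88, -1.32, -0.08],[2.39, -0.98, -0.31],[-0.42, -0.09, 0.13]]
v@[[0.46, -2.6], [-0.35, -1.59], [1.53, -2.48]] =[[1.2, -2.59], [0.97, -3.89], [0.04, 0.91]]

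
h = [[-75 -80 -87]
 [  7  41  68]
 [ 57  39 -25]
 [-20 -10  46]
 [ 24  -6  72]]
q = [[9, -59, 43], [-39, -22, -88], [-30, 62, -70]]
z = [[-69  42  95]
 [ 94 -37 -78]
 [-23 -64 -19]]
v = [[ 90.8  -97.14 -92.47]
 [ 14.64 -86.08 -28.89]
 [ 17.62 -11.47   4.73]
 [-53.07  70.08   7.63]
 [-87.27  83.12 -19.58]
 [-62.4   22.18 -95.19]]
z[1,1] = -37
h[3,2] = 46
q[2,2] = -70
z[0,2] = 95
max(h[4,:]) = 72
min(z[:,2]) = -78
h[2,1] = 39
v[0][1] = -97.14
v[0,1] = -97.14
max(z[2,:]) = -19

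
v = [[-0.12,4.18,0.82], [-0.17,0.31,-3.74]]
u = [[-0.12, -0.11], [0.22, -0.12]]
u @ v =[[0.03, -0.54, 0.31], [-0.01, 0.88, 0.63]]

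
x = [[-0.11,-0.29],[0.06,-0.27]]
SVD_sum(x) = [[-0.03, -0.30], [-0.03, -0.26]] + [[-0.08, 0.01],  [0.09, -0.01]]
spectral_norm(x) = 0.40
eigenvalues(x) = [(-0.19+0.1j), (-0.19-0.1j)]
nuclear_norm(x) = 0.52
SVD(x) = [[0.75, 0.66], [0.66, -0.75]] @ diag([0.39840108432300886, 0.11822256980057078]) @ [[-0.11, -0.99], [-0.99, 0.11]]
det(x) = 0.05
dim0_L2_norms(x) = [0.13, 0.4]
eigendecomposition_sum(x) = [[-0.06+0.12j,-0.14-0.26j], [(0.03+0.05j),(-0.14-0.02j)]] + [[-0.06-0.12j, -0.14+0.26j], [0.03-0.05j, -0.14+0.02j]]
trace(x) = -0.38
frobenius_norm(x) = 0.42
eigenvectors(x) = [[(0.91+0j), 0.91-0.00j], [0.25-0.33j, (0.25+0.33j)]]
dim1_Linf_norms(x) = [0.29, 0.27]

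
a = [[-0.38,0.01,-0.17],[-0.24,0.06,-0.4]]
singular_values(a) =[0.6, 0.19]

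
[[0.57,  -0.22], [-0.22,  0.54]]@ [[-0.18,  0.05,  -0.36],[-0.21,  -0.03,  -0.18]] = [[-0.06, 0.04, -0.17],  [-0.07, -0.03, -0.02]]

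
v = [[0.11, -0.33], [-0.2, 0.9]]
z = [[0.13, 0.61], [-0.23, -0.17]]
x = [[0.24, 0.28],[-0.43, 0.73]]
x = z + v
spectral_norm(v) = 0.98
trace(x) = 0.97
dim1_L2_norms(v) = [0.35, 0.92]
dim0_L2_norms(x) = [0.49, 0.78]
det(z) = 0.12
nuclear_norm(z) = 0.84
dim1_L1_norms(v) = [0.44, 1.1]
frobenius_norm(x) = 0.92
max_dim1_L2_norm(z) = 0.62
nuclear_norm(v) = 1.02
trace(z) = -0.04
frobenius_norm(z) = 0.69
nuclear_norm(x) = 1.20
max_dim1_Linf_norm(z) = 0.61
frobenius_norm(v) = 0.99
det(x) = 0.30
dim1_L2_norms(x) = [0.37, 0.85]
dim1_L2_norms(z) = [0.62, 0.29]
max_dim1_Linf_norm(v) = 0.9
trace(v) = 1.01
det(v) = 0.03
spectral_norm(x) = 0.86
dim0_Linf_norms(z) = [0.23, 0.61]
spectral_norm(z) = 0.66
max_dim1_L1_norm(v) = 1.1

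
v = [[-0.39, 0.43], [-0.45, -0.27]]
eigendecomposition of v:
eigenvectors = [[-0.10+0.69j, (-0.1-0.69j)], [(-0.72+0j), -0.72-0.00j]]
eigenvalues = [(-0.33+0.44j), (-0.33-0.44j)]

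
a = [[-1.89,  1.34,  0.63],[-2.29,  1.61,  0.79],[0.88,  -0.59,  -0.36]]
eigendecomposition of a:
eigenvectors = [[0.58, 0.62, -0.2], [0.73, 0.7, 0.18], [-0.35, 0.36, -0.96]]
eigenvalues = [-0.57, -0.0, -0.07]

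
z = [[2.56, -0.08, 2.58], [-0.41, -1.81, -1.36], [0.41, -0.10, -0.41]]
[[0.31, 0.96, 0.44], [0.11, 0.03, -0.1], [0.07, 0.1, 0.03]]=z@[[0.14, 0.29, 0.12], [-0.08, -0.14, -0.01], [-0.02, 0.08, 0.05]]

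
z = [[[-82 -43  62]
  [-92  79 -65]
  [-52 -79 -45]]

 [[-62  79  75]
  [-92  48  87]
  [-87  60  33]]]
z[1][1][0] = -92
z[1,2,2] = 33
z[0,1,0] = -92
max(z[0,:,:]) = 79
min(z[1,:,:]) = -92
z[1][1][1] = 48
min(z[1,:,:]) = -92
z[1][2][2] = 33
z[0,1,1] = 79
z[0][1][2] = -65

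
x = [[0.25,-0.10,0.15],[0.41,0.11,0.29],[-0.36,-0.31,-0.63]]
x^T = [[0.25, 0.41, -0.36],[-0.1, 0.11, -0.31],[0.15, 0.29, -0.63]]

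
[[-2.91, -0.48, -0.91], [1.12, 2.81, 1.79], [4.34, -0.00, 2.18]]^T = [[-2.91,1.12,4.34], [-0.48,2.81,-0.0], [-0.91,1.79,2.18]]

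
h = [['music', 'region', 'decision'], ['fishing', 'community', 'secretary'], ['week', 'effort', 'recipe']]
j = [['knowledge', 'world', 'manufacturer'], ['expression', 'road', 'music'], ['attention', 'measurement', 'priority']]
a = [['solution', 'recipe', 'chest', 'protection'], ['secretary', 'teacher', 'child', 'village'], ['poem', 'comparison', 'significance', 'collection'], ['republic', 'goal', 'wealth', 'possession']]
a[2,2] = 'significance'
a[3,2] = 'wealth'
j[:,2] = ['manufacturer', 'music', 'priority']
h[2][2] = 'recipe'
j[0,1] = 'world'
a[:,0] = ['solution', 'secretary', 'poem', 'republic']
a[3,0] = 'republic'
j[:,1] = ['world', 'road', 'measurement']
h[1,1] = 'community'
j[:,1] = ['world', 'road', 'measurement']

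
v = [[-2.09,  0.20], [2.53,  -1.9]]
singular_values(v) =[3.68, 0.94]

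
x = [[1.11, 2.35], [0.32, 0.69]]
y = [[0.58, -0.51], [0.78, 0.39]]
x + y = [[1.69, 1.84],  [1.1, 1.08]]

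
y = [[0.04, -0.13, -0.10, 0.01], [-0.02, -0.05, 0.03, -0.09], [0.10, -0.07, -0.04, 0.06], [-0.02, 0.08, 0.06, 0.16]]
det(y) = -0.00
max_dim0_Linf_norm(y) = 0.16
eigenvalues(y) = [(-0.06+0j), (0.01+0.11j), (0.01-0.11j), (0.16+0j)]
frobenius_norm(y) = 0.31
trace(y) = 0.11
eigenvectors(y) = [[(0.64+0j),  -0.68+0.00j,  (-0.68-0j),  (0.08+0j)],[(0.71+0j),  (0.18+0.2j),  0.18-0.20j,  -0.32+0.00j],[-0.27+0.00j,  -0.44+0.47j,  (-0.44-0.47j),  0.41+0.00j],[-0.12+0.00j,  (0.13-0.2j),  (0.13+0.2j),  0.85+0.00j]]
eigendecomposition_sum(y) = [[(-0.02-0j), (-0.04+0j), 0.01+0.00j, (-0.02+0j)], [(-0.02-0j), -0.04+0.00j, 0.01+0.00j, (-0.02+0j)], [(0.01+0j), (0.02-0j), (-0-0j), (0.01-0j)], [0.00+0.00j, 0.01-0.00j, -0.00-0.00j, -0j]] + [[0.03+0.04j, (-0.05-0.03j), -0.06+0.01j, 0.01-0.02j], [0.00-0.02j, 0.02j, (0.02+0.01j), (-0.01+0j)], [(0.04+0j), -0.05+0.01j, (-0.03+0.05j), (-0.01-0.02j)], [(-0.02+0j), (0.02-0.01j), (0.01-0.02j), 0.00+0.01j]] + [[(0.03-0.04j), -0.05+0.03j, (-0.06-0.01j), (0.01+0.02j)], [0.02j, 0.00-0.02j, (0.02-0.01j), -0.01-0.00j], [0.04-0.00j, -0.05-0.01j, -0.03-0.05j, (-0.01+0.02j)], [-0.02-0.00j, (0.02+0.01j), 0.01+0.02j, -0.01j]] + [[0.00-0.00j, 0j, -0j, (0.01+0j)], [-0.00+0.00j, (-0.01-0j), (-0.02+0j), (-0.06-0j)], [-0j, (0.02+0j), 0.02-0.00j, 0.07+0.00j], [(0.01-0j), 0.04+0.00j, 0.05-0.00j, 0.15+0.00j]]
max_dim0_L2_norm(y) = 0.19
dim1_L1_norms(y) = [0.28, 0.19, 0.27, 0.32]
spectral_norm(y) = 0.24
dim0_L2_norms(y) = [0.11, 0.18, 0.13, 0.19]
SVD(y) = [[-0.61,  0.44,  0.62,  0.24], [-0.25,  -0.43,  -0.26,  0.83], [-0.27,  0.63,  -0.72,  0.01], [0.7,  0.47,  0.15,  0.51]] @ diag([0.23551478106705073, 0.18855668585334304, 0.056610260751605274, 0.04872825152391664]) @ [[-0.26, 0.71, 0.45, 0.48], [0.42, -0.22, -0.29, 0.83], [-0.80, -0.07, -0.56, 0.2], [-0.33, -0.67, 0.64, 0.21]]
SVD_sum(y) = [[0.04, -0.1, -0.06, -0.07], [0.02, -0.04, -0.03, -0.03], [0.02, -0.05, -0.03, -0.03], [-0.04, 0.12, 0.07, 0.08]] + [[0.04, -0.02, -0.02, 0.07], [-0.03, 0.02, 0.02, -0.07], [0.05, -0.03, -0.03, 0.1], [0.04, -0.02, -0.03, 0.07]] + [[-0.03, -0.0, -0.02, 0.01], [0.01, 0.00, 0.01, -0.0], [0.03, 0.0, 0.02, -0.01], [-0.01, -0.0, -0.00, 0.0]] + [[-0.0, -0.01, 0.01, 0.00], [-0.01, -0.03, 0.03, 0.01], [-0.0, -0.0, 0.0, 0.0], [-0.01, -0.02, 0.02, 0.01]]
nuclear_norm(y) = 0.53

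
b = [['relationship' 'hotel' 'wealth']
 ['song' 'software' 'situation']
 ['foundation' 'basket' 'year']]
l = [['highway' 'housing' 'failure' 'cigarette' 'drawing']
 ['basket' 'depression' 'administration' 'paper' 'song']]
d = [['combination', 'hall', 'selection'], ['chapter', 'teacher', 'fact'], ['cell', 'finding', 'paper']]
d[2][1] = 'finding'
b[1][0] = 'song'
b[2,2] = 'year'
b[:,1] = ['hotel', 'software', 'basket']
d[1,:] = ['chapter', 'teacher', 'fact']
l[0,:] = ['highway', 'housing', 'failure', 'cigarette', 'drawing']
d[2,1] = 'finding'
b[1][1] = 'software'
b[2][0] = 'foundation'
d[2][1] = 'finding'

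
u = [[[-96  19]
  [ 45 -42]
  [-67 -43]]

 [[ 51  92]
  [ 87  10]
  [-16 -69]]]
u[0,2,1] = -43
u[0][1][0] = 45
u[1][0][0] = 51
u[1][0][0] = 51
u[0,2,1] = -43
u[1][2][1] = -69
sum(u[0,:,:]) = -184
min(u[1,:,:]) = -69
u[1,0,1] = 92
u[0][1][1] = -42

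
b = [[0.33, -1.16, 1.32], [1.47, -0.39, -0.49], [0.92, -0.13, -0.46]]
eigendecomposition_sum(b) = [[0.17+0.29j, (-0.59+0.4j), (0.67-0.73j)], [0.74+0.16j, (-0.21+1.57j), -0.23-2.21j], [0.46+0.07j, (-0.07+0.98j), (-0.22-1.36j)]] + [[(0.17-0.29j),(-0.59-0.4j),0.67+0.73j], [(0.74-0.16j),-0.21-1.57j,-0.23+2.21j], [0.46-0.07j,(-0.07-0.98j),(-0.22+1.36j)]] + [[(-0-0j), 0.01-0.00j, (-0.02+0j)], [-0.00-0.00j, (0.03-0j), (-0.04+0j)], [-0.00-0.00j, 0.02-0.00j, -0.03+0.00j]]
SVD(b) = [[-0.34, 0.94, 0.09], [-0.8, -0.24, -0.54], [-0.49, -0.26, 0.84]] @ diag([1.913492201746108, 1.7786082412728155, 0.000563855703538432]) @ [[-0.91, 0.4, 0.09],[-0.16, -0.54, 0.83],[-0.38, -0.74, -0.55]]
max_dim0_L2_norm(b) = 1.77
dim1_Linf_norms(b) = [1.32, 1.47, 0.92]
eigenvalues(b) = [(-0.26+0.51j), (-0.26-0.51j), (-0.01+0j)]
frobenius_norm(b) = 2.61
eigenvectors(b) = [[(0.24+0.26j), 0.24-0.26j, (0.38+0j)], [(0.79+0j), (0.79-0j), (0.74+0j)], [0.49-0.03j, (0.49+0.03j), 0.55+0.00j]]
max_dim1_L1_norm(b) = 2.81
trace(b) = -0.52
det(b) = -0.00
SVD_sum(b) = [[0.60, -0.27, -0.06], [1.4, -0.62, -0.13], [0.85, -0.38, -0.08]] + [[-0.27, -0.89, 1.38], [0.07, 0.23, -0.36], [0.07, 0.25, -0.38]] + [[-0.0, -0.0, -0.0], [0.00, 0.00, 0.00], [-0.0, -0.0, -0.00]]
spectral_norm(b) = 1.91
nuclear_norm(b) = 3.69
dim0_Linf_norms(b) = [1.47, 1.16, 1.32]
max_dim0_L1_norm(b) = 2.72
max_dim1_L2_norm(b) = 1.79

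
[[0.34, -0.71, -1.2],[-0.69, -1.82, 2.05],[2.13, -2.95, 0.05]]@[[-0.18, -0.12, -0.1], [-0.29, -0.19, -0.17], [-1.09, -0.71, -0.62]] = [[1.45,0.95,0.83], [-1.58,-1.03,-0.89], [0.42,0.27,0.26]]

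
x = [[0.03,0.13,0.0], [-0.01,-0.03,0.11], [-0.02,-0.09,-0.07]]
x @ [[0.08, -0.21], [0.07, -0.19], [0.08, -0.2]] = [[0.01, -0.03], [0.01, -0.01], [-0.01, 0.04]]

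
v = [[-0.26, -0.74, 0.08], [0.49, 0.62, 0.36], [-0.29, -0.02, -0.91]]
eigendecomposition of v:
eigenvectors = [[0.80+0.00j, (0.8-0j), -0.31+0.00j], [-0.45-0.34j, (-0.45+0.34j), (-0.13+0j)], [(-0.2+0.07j), (-0.2-0.07j), 0.94+0.00j]]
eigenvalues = [(0.13+0.31j), (0.13-0.31j), (-0.81+0j)]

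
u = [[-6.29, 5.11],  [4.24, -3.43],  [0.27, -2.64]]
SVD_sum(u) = [[-6.1, 5.33], [4.1, -3.59], [1.46, -1.28]] + [[-0.19, -0.22], [0.14, 0.16], [-1.19, -1.36]]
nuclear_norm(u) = 11.80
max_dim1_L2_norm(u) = 8.1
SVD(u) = [[-0.81, 0.16], [0.55, -0.11], [0.2, 0.98]] @ diag([9.952713024387098, 1.8451838537651053]) @ [[0.75, -0.66], [-0.66, -0.75]]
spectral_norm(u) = 9.95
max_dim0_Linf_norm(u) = 6.29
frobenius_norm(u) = 10.12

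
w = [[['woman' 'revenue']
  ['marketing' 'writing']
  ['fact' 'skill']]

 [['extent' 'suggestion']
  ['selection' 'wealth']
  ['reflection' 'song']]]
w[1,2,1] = 'song'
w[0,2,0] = 'fact'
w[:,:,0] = [['woman', 'marketing', 'fact'], ['extent', 'selection', 'reflection']]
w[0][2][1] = 'skill'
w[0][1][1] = 'writing'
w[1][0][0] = 'extent'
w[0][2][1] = 'skill'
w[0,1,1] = 'writing'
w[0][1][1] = 'writing'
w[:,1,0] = ['marketing', 'selection']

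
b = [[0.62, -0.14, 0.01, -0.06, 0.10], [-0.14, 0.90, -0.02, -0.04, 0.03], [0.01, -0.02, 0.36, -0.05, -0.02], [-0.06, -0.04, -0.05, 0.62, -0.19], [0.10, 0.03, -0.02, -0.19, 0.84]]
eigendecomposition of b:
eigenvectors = [[0.29, -0.36, -0.59, -0.66, -0.00], [0.03, 0.93, -0.22, -0.29, 0.05], [0.02, -0.03, -0.22, 0.22, 0.95], [-0.48, -0.07, 0.52, -0.64, 0.27], [0.83, 0.05, 0.53, -0.13, 0.14]]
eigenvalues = [0.99, 0.96, 0.53, 0.52, 0.34]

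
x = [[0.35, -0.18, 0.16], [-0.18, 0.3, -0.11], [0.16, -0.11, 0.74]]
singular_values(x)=[0.85, 0.4, 0.14]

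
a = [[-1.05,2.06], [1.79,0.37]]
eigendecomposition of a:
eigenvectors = [[-0.84, -0.60], [0.54, -0.80]]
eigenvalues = [-2.39, 1.71]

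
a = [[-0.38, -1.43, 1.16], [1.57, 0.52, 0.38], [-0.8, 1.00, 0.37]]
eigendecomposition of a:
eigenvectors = [[0.70+0.00j, 0.70-0.00j, 0.03+0.00j], [-0.14-0.52j, (-0.14+0.52j), 0.61+0.00j], [(-0.13+0.44j), (-0.13-0.44j), (0.79+0j)]]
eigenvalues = [(-0.3+1.79j), (-0.3-1.79j), (1.1+0j)]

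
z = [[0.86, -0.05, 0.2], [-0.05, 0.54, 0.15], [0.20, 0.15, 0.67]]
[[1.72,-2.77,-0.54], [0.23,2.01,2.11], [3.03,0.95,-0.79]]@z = [[1.51, -1.66, -0.43],[0.52, 1.39, 1.76],[2.4, 0.24, 0.22]]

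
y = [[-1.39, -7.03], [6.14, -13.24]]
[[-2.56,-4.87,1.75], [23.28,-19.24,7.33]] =y@[[3.21, -1.15, 0.46], [-0.27, 0.92, -0.34]]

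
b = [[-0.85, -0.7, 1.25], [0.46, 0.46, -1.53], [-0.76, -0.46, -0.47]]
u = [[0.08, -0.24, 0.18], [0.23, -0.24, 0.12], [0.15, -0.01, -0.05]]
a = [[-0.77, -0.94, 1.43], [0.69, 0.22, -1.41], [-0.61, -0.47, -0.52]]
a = b + u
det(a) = -0.82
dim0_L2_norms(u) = [0.29, 0.34, 0.22]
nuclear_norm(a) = 3.74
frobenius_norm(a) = 2.63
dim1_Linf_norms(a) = [1.43, 1.41, 0.61]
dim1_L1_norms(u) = [0.5, 0.59, 0.21]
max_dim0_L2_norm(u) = 0.34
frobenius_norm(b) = 2.56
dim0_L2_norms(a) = [1.2, 1.07, 2.07]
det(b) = -0.01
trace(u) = -0.21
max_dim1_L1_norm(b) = 2.8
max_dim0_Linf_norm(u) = 0.24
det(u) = 0.00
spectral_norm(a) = 2.41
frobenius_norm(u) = 0.50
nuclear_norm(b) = 3.40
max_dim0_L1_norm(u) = 0.49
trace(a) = -1.07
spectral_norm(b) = 2.32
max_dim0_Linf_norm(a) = 1.43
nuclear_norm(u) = 0.64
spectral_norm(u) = 0.46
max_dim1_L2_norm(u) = 0.35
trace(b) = -0.86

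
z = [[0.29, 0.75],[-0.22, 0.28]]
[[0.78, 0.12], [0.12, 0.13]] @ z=[[0.20,0.62],[0.01,0.13]]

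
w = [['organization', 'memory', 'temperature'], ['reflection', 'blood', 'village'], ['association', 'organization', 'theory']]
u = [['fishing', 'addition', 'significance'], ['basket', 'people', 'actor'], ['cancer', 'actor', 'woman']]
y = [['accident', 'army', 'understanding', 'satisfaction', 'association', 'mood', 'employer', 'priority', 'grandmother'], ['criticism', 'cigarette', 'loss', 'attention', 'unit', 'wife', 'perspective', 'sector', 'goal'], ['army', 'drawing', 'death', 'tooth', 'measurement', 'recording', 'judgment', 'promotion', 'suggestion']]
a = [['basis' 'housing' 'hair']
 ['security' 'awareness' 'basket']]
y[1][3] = 'attention'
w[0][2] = 'temperature'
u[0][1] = 'addition'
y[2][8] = 'suggestion'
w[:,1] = ['memory', 'blood', 'organization']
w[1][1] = 'blood'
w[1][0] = 'reflection'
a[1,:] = ['security', 'awareness', 'basket']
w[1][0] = 'reflection'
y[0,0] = 'accident'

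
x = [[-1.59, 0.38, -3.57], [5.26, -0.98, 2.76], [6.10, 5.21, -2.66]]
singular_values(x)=[8.99, 6.31, 1.56]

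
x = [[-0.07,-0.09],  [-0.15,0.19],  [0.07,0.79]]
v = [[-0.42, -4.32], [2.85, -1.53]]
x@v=[[-0.23, 0.44], [0.6, 0.36], [2.22, -1.51]]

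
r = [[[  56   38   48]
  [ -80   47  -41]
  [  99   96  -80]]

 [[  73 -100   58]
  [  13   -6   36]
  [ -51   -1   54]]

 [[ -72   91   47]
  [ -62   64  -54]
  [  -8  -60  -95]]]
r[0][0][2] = 48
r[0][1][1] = 47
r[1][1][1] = -6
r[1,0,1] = -100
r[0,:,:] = [[56, 38, 48], [-80, 47, -41], [99, 96, -80]]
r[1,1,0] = 13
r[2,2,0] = -8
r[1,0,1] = -100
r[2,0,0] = -72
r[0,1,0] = -80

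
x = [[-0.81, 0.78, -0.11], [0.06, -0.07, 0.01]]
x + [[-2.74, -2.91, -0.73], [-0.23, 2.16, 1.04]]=[[-3.55,-2.13,-0.84], [-0.17,2.09,1.05]]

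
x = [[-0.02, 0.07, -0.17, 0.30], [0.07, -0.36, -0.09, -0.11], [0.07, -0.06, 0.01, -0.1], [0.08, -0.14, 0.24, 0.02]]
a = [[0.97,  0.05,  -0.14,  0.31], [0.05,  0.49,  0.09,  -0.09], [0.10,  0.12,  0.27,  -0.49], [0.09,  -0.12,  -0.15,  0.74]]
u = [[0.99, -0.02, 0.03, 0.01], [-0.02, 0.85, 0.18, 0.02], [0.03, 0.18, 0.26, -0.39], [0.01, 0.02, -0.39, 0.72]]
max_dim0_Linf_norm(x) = 0.36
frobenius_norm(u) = 1.63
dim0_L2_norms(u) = [0.99, 0.87, 0.5, 0.82]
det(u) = 0.00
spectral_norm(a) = 1.15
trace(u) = 2.82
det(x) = -0.00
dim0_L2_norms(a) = [0.98, 0.52, 0.35, 0.94]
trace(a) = 2.47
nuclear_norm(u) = 2.82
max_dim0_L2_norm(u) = 0.99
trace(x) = -0.35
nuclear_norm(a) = 2.57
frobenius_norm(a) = 1.50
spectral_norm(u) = 0.99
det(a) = 0.06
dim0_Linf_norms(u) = [0.99, 0.85, 0.39, 0.72]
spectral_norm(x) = 0.47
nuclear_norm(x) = 1.08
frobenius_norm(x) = 0.62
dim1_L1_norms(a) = [1.47, 0.72, 0.98, 1.1]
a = x + u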